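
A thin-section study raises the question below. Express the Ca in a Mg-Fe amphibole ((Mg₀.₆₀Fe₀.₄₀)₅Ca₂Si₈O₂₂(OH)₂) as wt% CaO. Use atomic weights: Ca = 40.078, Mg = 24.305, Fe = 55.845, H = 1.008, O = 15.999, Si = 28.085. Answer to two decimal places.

Molar mass of (Mg₀.₆₀Fe₀.₄₀)₅Ca₂Si₈O₂₂(OH)₂ = 3*24.305 + 2*55.845 + 2*40.078 + 8*28.085 + 24*15.999 + 2*1.008 = 875.433 g/mol.
Each formula unit contains 2 Ca, equivalent to 2/1 = 2.0000 mol CaO.
M(CaO) = 1×40.078 + 1×15.999 = 56.077 g/mol.
Mass of CaO per formula unit = 2.0000 × 56.077 = 112.154 g.
CaO wt% = 112.154 / 875.433 × 100 = 12.81%.

12.81 wt%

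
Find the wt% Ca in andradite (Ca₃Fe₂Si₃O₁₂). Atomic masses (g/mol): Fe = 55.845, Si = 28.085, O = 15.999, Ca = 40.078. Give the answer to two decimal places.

23.66 mass %

M(Ca₃Fe₂Si₃O₁₂) = 508.167 g/mol.
Ca contributes 3 × 40.078 = 120.234 g per mole.
120.234/508.167 = 0.2366 → 23.66%.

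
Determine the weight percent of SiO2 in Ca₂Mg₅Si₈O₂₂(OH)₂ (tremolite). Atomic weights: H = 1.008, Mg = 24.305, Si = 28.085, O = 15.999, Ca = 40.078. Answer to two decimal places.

59.17 wt%

M(Ca₂Mg₅Si₈O₂₂(OH)₂) = 812.353 g/mol; M(SiO2) = 60.083 g/mol.
Moles SiO2 per formula unit = 8 Si ÷ 1 = 8.0000.
SiO2 fraction = (8.0000 × 60.083) / 812.353 = 480.664/812.353 = 0.5917.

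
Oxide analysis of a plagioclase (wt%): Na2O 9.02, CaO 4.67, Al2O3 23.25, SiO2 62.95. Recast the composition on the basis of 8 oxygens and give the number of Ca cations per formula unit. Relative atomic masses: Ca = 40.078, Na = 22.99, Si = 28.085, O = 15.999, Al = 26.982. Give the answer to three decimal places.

Na2O: 9.02/61.979 = 0.14553 mol → 0.29106 mol Na, 0.14553 mol O.
CaO: 4.67/56.077 = 0.08328 mol → 0.08328 mol Ca, 0.08328 mol O.
Al2O3: 23.25/101.961 = 0.22803 mol → 0.45606 mol Al, 0.68409 mol O.
SiO2: 62.95/60.083 = 1.04772 mol → 1.04772 mol Si, 2.09544 mol O.
Total oxygen = 3.00834 mol. Normalization factor = 8/3.00834 = 2.65927.
Ca per 8 O = 0.08328 × 2.65927 = 0.221.

0.221 Ca apfu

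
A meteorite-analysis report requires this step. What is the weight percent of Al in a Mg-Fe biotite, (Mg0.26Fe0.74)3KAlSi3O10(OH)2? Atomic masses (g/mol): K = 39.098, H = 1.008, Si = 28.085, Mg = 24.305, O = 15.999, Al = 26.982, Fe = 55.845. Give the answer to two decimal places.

5.54 mass %

M((Mg0.26Fe0.74)3KAlSi3O10(OH)2) = 487.273 g/mol.
Al contributes 1 × 26.982 = 26.982 g per mole.
26.982/487.273 = 0.0554 → 5.54%.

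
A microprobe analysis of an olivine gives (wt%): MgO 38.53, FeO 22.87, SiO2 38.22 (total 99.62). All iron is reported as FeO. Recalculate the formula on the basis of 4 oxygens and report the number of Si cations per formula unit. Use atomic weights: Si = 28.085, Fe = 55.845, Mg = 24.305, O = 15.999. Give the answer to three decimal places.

0.999 Si apfu

38.53 wt% MgO ÷ 40.304 g/mol = 0.95598 mol, giving 0.95598 Mg and 0.95598 O.
22.87 wt% FeO ÷ 71.844 g/mol = 0.31833 mol, giving 0.31833 Fe and 0.31833 O.
38.22 wt% SiO2 ÷ 60.083 g/mol = 0.63612 mol, giving 0.63612 Si and 1.27224 O.
Oxygen sums to 2.54655; scaling by 4/2.54655 = 1.57075 puts the formula on 4 O.
Si: 0.63612 × 1.57075 = 0.999 atoms per formula unit.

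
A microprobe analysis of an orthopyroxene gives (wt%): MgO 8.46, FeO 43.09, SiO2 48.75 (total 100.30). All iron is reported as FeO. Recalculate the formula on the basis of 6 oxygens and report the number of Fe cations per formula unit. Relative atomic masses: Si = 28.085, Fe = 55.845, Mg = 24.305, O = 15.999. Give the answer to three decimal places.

MgO (M=40.304): mol = 0.20990; Mg = 0.20990, O = 0.20990.
FeO (M=71.844): mol = 0.59977; Fe = 0.59977, O = 0.59977.
SiO2 (M=60.083): mol = 0.81138; Si = 0.81138, O = 1.62276.
ΣO = 2.43243; factor = 6/ΣO = 2.46667.
Fe apfu = 0.59977 × 2.46667 = 1.479.

1.479 Fe apfu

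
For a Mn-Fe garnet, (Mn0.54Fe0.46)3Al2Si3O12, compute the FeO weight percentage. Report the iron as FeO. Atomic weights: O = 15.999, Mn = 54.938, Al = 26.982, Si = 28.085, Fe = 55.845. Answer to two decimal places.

19.98 wt%

M((Mn0.54Fe0.46)3Al2Si3O12) = 496.273 g/mol; M(FeO) = 71.844 g/mol.
Moles FeO per formula unit = 1.38 Fe ÷ 1 = 1.3800.
FeO fraction = (1.3800 × 71.844) / 496.273 = 99.145/496.273 = 0.1998.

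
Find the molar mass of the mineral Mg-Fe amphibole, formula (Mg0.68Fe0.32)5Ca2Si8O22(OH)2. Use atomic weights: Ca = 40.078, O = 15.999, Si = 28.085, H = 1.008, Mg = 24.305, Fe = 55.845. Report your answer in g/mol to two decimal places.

The formula mass is the sum 3.40(24.305) + 1.60(55.845) + 2(40.078) + 8(28.085) + 24(15.999) + 2(1.008).

862.82 g/mol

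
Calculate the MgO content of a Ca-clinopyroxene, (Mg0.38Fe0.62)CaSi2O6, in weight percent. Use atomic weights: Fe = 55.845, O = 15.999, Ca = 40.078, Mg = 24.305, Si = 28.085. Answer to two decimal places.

Molar mass of (Mg0.38Fe0.62)CaSi2O6 = 0.38×24.305 + 0.62×55.845 + 1×40.078 + 2×28.085 + 6×15.999 = 236.102 g/mol.
Each formula unit contains 0.38 Mg, equivalent to 0.38/1 = 0.3800 mol MgO.
M(MgO) = 1×24.305 + 1×15.999 = 40.304 g/mol.
Mass of MgO per formula unit = 0.3800 × 40.304 = 15.316 g.
MgO wt% = 15.316 / 236.102 × 100 = 6.49%.

6.49 wt%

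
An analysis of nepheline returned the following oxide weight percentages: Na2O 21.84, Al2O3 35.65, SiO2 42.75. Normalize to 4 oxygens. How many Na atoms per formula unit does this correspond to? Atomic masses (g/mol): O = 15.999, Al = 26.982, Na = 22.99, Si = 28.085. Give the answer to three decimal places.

0.998 Na apfu

21.84 wt% Na2O ÷ 61.979 g/mol = 0.35238 mol, giving 0.70476 Na and 0.35238 O.
35.65 wt% Al2O3 ÷ 101.961 g/mol = 0.34964 mol, giving 0.69928 Al and 1.04892 O.
42.75 wt% SiO2 ÷ 60.083 g/mol = 0.71152 mol, giving 0.71152 Si and 1.42304 O.
Oxygen sums to 2.82434; scaling by 4/2.82434 = 1.41626 puts the formula on 4 O.
Na: 0.70476 × 1.41626 = 0.998 atoms per formula unit.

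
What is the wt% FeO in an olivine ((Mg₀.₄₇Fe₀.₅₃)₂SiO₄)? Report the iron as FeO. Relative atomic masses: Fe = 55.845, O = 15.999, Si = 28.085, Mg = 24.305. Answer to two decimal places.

43.74 wt%

Molar mass of (Mg₀.₄₇Fe₀.₅₃)₂SiO₄ = 0.94·24.305 + 1.06·55.845 + 1·28.085 + 4·15.999 = 174.123 g/mol.
Each formula unit contains 1.06 Fe, equivalent to 1.06/1 = 1.0600 mol FeO.
M(FeO) = 1×55.845 + 1×15.999 = 71.844 g/mol.
Mass of FeO per formula unit = 1.0600 × 71.844 = 76.155 g.
FeO wt% = 76.155 / 174.123 × 100 = 43.74%.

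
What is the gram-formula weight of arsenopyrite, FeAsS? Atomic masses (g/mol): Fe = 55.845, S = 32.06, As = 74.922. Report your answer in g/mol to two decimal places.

162.83 g/mol

M = 1×55.845 + 1×74.922 + 1×32.06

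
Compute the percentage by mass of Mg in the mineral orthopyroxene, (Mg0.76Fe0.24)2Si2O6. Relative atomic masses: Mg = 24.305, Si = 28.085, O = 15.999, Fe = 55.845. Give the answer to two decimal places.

Formula mass = 1.52*24.305 + 0.48*55.845 + 2*28.085 + 6*15.999 = 215.913 g/mol, of which 36.944 g is Mg.
So Mg makes up 36.944/215.913 = 0.1711 of the mass, i.e. 17.11%.

17.11 wt%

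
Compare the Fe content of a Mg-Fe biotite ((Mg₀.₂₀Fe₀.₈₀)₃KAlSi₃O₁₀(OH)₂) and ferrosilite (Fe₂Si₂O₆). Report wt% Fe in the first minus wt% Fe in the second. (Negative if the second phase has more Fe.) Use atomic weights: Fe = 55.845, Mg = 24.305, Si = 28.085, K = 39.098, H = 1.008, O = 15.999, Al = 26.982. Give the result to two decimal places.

-15.14 percentage points

Fe in (Mg₀.₂₀Fe₀.₈₀)₃KAlSi₃O₁₀(OH)₂: molar mass 492.950 g/mol; 2.40×55.845 = 134.028 g → 27.19 wt%.
Fe in Fe₂Si₂O₆: molar mass 263.854 g/mol; 2×55.845 = 111.690 g → 42.33 wt%.
Difference = 27.19 − 42.33 = -15.14 percentage points.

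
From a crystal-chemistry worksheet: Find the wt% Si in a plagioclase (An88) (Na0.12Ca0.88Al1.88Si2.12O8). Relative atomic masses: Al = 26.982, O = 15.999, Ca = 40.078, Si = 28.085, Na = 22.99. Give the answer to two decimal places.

Formula mass = 0.12×22.99 + 0.88×40.078 + 1.88×26.982 + 2.12×28.085 + 8×15.999 = 276.286 g/mol, of which 59.540 g is Si.
So Si makes up 59.540/276.286 = 0.2155 of the mass, i.e. 21.55%.

21.55 weight percent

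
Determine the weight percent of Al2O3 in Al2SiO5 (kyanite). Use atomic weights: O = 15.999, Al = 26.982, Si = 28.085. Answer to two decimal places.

62.92 wt%

M(Al2SiO5) = 162.044 g/mol; M(Al2O3) = 101.961 g/mol.
Moles Al2O3 per formula unit = 2 Al ÷ 2 = 1.0000.
Al2O3 fraction = (1.0000 × 101.961) / 162.044 = 101.961/162.044 = 0.6292.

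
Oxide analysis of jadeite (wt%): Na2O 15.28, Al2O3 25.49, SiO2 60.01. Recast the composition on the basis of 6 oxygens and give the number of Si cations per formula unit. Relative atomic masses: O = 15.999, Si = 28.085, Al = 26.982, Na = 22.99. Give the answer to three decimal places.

2.002 Si apfu

Na2O: 15.28/61.979 = 0.24654 mol → 0.49308 mol Na, 0.24654 mol O.
Al2O3: 25.49/101.961 = 0.25000 mol → 0.50000 mol Al, 0.75000 mol O.
SiO2: 60.01/60.083 = 0.99879 mol → 0.99879 mol Si, 1.99758 mol O.
Total oxygen = 2.99412 mol. Normalization factor = 6/2.99412 = 2.00393.
Si per 6 O = 0.99879 × 2.00393 = 2.002.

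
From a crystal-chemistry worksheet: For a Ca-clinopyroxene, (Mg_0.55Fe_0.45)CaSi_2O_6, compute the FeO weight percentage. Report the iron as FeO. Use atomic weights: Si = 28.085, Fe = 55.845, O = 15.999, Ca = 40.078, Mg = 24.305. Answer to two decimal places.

14.01 wt%

Formula mass = 230.740 g/mol.
0.45 Fe → 0.4500 mol FeO per formula unit; M(FeO) = 71.844, so FeO mass = 32.330 g.
32.330/230.740 × 100 = 14.01 wt%.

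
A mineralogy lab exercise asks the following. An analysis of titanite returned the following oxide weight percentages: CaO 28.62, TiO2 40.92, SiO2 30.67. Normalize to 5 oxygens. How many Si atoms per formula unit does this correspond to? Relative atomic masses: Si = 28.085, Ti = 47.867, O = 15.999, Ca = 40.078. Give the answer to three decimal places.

CaO (M=56.077): mol = 0.51037; Ca = 0.51037, O = 0.51037.
TiO2 (M=79.865): mol = 0.51236; Ti = 0.51236, O = 1.02472.
SiO2 (M=60.083): mol = 0.51046; Si = 0.51046, O = 1.02092.
ΣO = 2.55601; factor = 5/ΣO = 1.95617.
Si apfu = 0.51046 × 1.95617 = 0.999.

0.999 Si apfu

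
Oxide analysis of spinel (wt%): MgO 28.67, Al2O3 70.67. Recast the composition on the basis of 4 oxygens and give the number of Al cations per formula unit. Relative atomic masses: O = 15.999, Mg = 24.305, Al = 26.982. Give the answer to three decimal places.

MgO: 28.67/40.304 = 0.71134 mol → 0.71134 mol Mg, 0.71134 mol O.
Al2O3: 70.67/101.961 = 0.69311 mol → 1.38622 mol Al, 2.07933 mol O.
Total oxygen = 2.79067 mol. Normalization factor = 4/2.79067 = 1.43335.
Al per 4 O = 1.38622 × 1.43335 = 1.987.

1.987 Al apfu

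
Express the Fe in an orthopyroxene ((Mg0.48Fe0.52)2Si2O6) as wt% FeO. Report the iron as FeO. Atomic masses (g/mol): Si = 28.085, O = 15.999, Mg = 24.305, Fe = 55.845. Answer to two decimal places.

31.99 wt%

Molar mass of (Mg0.48Fe0.52)2Si2O6 = 0.96*24.305 + 1.04*55.845 + 2*28.085 + 6*15.999 = 233.576 g/mol.
Each formula unit contains 1.04 Fe, equivalent to 1.04/1 = 1.0400 mol FeO.
M(FeO) = 1×55.845 + 1×15.999 = 71.844 g/mol.
Mass of FeO per formula unit = 1.0400 × 71.844 = 74.718 g.
FeO wt% = 74.718 / 233.576 × 100 = 31.99%.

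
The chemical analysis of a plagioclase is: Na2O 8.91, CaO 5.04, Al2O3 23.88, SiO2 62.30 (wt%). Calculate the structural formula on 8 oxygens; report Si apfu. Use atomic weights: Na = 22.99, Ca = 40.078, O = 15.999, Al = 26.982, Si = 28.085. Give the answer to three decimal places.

2.756 Si apfu

Na2O: 8.91/61.979 = 0.14376 mol → 0.28752 mol Na, 0.14376 mol O.
CaO: 5.04/56.077 = 0.08988 mol → 0.08988 mol Ca, 0.08988 mol O.
Al2O3: 23.88/101.961 = 0.23421 mol → 0.46842 mol Al, 0.70263 mol O.
SiO2: 62.30/60.083 = 1.03690 mol → 1.03690 mol Si, 2.07380 mol O.
Total oxygen = 3.01007 mol. Normalization factor = 8/3.01007 = 2.65775.
Si per 8 O = 1.03690 × 2.65775 = 2.756.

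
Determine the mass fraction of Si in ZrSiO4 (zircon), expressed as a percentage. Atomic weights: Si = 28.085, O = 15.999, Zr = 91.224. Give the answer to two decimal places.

M(ZrSiO4) = 183.305 g/mol.
Si contributes 1 × 28.085 = 28.085 g per mole.
28.085/183.305 = 0.1532 → 15.32%.

15.32 weight percent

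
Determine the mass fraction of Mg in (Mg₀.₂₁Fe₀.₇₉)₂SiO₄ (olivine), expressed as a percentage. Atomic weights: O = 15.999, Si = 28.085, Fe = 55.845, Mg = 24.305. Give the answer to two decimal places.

5.36 wt%

M((Mg₀.₂₁Fe₀.₇₉)₂SiO₄) = 190.524 g/mol.
Mg contributes 0.42 × 24.305 = 10.208 g per mole.
10.208/190.524 = 0.0536 → 5.36%.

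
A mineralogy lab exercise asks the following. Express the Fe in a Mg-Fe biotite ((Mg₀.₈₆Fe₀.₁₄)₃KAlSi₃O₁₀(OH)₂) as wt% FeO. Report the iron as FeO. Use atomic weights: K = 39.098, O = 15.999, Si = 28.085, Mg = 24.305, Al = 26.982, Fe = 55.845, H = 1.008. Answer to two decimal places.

7.01 wt%

Formula mass = 430.501 g/mol.
0.42 Fe → 0.4200 mol FeO per formula unit; M(FeO) = 71.844, so FeO mass = 30.174 g.
30.174/430.501 × 100 = 7.01 wt%.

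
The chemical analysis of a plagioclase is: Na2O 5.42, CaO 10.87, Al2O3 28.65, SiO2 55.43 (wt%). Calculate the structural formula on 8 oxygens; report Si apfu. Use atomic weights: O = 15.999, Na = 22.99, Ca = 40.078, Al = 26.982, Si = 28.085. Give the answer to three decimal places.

5.42 wt% Na2O ÷ 61.979 g/mol = 0.08745 mol, giving 0.17490 Na and 0.08745 O.
10.87 wt% CaO ÷ 56.077 g/mol = 0.19384 mol, giving 0.19384 Ca and 0.19384 O.
28.65 wt% Al2O3 ÷ 101.961 g/mol = 0.28099 mol, giving 0.56198 Al and 0.84297 O.
55.43 wt% SiO2 ÷ 60.083 g/mol = 0.92256 mol, giving 0.92256 Si and 1.84512 O.
Oxygen sums to 2.96938; scaling by 8/2.96938 = 2.69417 puts the formula on 8 O.
Si: 0.92256 × 2.69417 = 2.486 atoms per formula unit.

2.486 Si apfu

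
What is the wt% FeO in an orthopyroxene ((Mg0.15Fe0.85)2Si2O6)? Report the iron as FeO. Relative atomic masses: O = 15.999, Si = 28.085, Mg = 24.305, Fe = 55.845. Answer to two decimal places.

48.01 wt%

M((Mg0.15Fe0.85)2Si2O6) = 254.392 g/mol; M(FeO) = 71.844 g/mol.
Moles FeO per formula unit = 1.70 Fe ÷ 1 = 1.7000.
FeO fraction = (1.7000 × 71.844) / 254.392 = 122.135/254.392 = 0.4801.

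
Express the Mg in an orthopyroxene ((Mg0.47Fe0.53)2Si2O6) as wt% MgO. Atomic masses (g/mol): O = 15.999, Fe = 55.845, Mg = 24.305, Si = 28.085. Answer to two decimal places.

Formula mass = 234.206 g/mol.
0.94 Mg → 0.9400 mol MgO per formula unit; M(MgO) = 40.304, so MgO mass = 37.886 g.
37.886/234.206 × 100 = 16.18 wt%.

16.18 wt%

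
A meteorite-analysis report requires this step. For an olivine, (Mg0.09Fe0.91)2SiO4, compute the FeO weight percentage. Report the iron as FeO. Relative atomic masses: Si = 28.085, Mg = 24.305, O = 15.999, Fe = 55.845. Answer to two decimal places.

Formula mass = 198.094 g/mol.
1.82 Fe → 1.8200 mol FeO per formula unit; M(FeO) = 71.844, so FeO mass = 130.756 g.
130.756/198.094 × 100 = 66.01 wt%.

66.01 wt%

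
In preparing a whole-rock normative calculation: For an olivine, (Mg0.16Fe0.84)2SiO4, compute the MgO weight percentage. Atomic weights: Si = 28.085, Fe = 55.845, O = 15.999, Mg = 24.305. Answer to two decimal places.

6.66 wt%

Molar mass of (Mg0.16Fe0.84)2SiO4 = 0.32·24.305 + 1.68·55.845 + 1·28.085 + 4·15.999 = 193.678 g/mol.
Each formula unit contains 0.32 Mg, equivalent to 0.32/1 = 0.3200 mol MgO.
M(MgO) = 1×24.305 + 1×15.999 = 40.304 g/mol.
Mass of MgO per formula unit = 0.3200 × 40.304 = 12.897 g.
MgO wt% = 12.897 / 193.678 × 100 = 6.66%.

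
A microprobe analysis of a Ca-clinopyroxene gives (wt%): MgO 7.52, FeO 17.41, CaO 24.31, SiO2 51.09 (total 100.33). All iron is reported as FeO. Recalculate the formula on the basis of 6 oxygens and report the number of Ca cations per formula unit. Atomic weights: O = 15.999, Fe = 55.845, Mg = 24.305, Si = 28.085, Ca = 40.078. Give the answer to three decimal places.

MgO (M=40.304): mol = 0.18658; Mg = 0.18658, O = 0.18658.
FeO (M=71.844): mol = 0.24233; Fe = 0.24233, O = 0.24233.
CaO (M=56.077): mol = 0.43351; Ca = 0.43351, O = 0.43351.
SiO2 (M=60.083): mol = 0.85032; Si = 0.85032, O = 1.70064.
ΣO = 2.56306; factor = 6/ΣO = 2.34095.
Ca apfu = 0.43351 × 2.34095 = 1.015.

1.015 Ca apfu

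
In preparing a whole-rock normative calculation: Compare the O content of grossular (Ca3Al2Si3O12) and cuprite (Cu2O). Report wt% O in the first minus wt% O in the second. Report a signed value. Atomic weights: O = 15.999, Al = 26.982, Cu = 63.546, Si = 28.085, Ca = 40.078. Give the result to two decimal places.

O in Ca3Al2Si3O12: molar mass 450.441 g/mol; 12×15.999 = 191.988 g → 42.62 wt%.
O in Cu2O: molar mass 143.091 g/mol; 1×15.999 = 15.999 g → 11.18 wt%.
Difference = 42.62 − 11.18 = 31.44 percentage points.

31.44 percentage points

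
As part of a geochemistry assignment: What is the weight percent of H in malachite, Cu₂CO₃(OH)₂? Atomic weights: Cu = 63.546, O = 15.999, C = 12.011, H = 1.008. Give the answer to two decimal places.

M(Cu₂CO₃(OH)₂) = 221.114 g/mol.
H contributes 2 × 1.008 = 2.016 g per mole.
2.016/221.114 = 0.0091 → 0.91%.

0.91 mass %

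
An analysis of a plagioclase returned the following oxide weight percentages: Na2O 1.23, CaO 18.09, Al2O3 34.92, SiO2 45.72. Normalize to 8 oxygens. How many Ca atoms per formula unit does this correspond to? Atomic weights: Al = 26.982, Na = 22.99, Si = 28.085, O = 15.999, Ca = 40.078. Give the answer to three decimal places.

Na2O (M=61.979): mol = 0.01985; Na = 0.03970, O = 0.01985.
CaO (M=56.077): mol = 0.32259; Ca = 0.32259, O = 0.32259.
Al2O3 (M=101.961): mol = 0.34248; Al = 0.68496, O = 1.02744.
SiO2 (M=60.083): mol = 0.76095; Si = 0.76095, O = 1.52190.
ΣO = 2.89178; factor = 8/ΣO = 2.76646.
Ca apfu = 0.32259 × 2.76646 = 0.892.

0.892 Ca apfu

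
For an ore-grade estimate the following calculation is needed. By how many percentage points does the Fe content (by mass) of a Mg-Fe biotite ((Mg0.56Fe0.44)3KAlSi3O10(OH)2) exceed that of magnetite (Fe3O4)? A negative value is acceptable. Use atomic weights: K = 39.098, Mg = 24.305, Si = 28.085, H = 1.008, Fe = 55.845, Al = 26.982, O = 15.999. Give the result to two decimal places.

Fe in (Mg0.56Fe0.44)3KAlSi3O10(OH)2: molar mass 458.887 g/mol; 1.32×55.845 = 73.715 g → 16.06 wt%.
Fe in Fe3O4: molar mass 231.531 g/mol; 3×55.845 = 167.535 g → 72.36 wt%.
Difference = 16.06 − 72.36 = -56.30 percentage points.

-56.30 percentage points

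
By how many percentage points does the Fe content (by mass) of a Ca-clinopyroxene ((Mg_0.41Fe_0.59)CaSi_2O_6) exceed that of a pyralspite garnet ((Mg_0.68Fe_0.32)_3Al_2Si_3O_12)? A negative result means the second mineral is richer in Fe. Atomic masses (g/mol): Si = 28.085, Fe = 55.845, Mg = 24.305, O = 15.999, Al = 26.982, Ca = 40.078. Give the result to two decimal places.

1.64 percentage points

First mineral: 32.949 g Fe in 235.156 g formula = 14.01 wt% Fe.
Second mineral: 53.611 g Fe in 433.400 g formula = 12.37 wt% Fe.
14.01% − 12.37% gives a difference of 1.64 percentage points.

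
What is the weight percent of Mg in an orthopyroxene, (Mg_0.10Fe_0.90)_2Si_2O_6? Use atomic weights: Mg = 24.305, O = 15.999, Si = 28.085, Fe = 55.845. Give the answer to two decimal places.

Formula mass = 0.20×24.305 + 1.80×55.845 + 2×28.085 + 6×15.999 = 257.546 g/mol, of which 4.861 g is Mg.
So Mg makes up 4.861/257.546 = 0.0189 of the mass, i.e. 1.89%.

1.89 wt%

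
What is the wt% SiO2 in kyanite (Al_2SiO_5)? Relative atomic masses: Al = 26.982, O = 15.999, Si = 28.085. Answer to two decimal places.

Formula mass = 162.044 g/mol.
1 Si → 1.0000 mol SiO2 per formula unit; M(SiO2) = 60.083, so SiO2 mass = 60.083 g.
60.083/162.044 × 100 = 37.08 wt%.

37.08 wt%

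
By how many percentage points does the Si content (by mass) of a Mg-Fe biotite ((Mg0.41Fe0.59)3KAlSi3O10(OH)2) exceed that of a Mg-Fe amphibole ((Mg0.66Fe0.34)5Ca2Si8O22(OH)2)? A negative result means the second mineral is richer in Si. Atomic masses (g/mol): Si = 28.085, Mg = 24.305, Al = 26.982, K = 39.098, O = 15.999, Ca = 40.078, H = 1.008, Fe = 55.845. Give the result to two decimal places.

-8.14 percentage points

M((Mg0.41Fe0.59)3KAlSi3O10(OH)2) = 473.080 g/mol, so wt% Si = 84.255/473.080 × 100 = 17.81%.
M((Mg0.66Fe0.34)5Ca2Si8O22(OH)2) = 865.971 g/mol, so wt% Si = 224.680/865.971 × 100 = 25.95%.
17.81 − 25.95 = -8.14 pp.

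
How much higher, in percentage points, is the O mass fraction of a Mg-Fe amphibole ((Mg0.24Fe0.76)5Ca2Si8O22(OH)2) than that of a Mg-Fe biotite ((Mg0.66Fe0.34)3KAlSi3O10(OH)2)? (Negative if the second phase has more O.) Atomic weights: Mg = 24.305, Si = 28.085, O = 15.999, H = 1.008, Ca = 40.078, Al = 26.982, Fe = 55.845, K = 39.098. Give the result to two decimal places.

-1.53 percentage points

M((Mg0.24Fe0.76)5Ca2Si8O22(OH)2) = 932.205 g/mol, so wt% O = 383.976/932.205 × 100 = 41.19%.
M((Mg0.66Fe0.34)3KAlSi3O10(OH)2) = 449.425 g/mol, so wt% O = 191.988/449.425 × 100 = 42.72%.
41.19 − 42.72 = -1.53 pp.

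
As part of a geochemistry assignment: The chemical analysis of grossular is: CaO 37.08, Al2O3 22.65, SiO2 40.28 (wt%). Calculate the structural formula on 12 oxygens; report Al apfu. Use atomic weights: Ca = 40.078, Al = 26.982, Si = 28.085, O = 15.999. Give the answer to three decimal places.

CaO (M=56.077): mol = 0.66123; Ca = 0.66123, O = 0.66123.
Al2O3 (M=101.961): mol = 0.22214; Al = 0.44428, O = 0.66642.
SiO2 (M=60.083): mol = 0.67041; Si = 0.67041, O = 1.34082.
ΣO = 2.66847; factor = 12/ΣO = 4.49696.
Al apfu = 0.44428 × 4.49696 = 1.998.

1.998 Al apfu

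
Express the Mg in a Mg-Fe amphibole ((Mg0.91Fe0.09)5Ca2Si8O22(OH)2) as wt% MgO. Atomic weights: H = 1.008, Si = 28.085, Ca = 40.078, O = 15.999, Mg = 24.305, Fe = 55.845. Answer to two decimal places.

M((Mg0.91Fe0.09)5Ca2Si8O22(OH)2) = 826.546 g/mol; M(MgO) = 40.304 g/mol.
Moles MgO per formula unit = 4.55 Mg ÷ 1 = 4.5500.
MgO fraction = (4.5500 × 40.304) / 826.546 = 183.383/826.546 = 0.2219.

22.19 wt%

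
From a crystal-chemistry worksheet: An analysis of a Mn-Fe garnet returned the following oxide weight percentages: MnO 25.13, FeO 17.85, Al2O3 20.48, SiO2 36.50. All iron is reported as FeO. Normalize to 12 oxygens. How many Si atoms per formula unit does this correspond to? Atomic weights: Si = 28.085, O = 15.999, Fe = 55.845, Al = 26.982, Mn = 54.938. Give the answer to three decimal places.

MnO: 25.13/70.937 = 0.35426 mol → 0.35426 mol Mn, 0.35426 mol O.
FeO: 17.85/71.844 = 0.24845 mol → 0.24845 mol Fe, 0.24845 mol O.
Al2O3: 20.48/101.961 = 0.20086 mol → 0.40172 mol Al, 0.60258 mol O.
SiO2: 36.50/60.083 = 0.60749 mol → 0.60749 mol Si, 1.21498 mol O.
Total oxygen = 2.42027 mol. Normalization factor = 12/2.42027 = 4.95812.
Si per 12 O = 0.60749 × 4.95812 = 3.012.

3.012 Si apfu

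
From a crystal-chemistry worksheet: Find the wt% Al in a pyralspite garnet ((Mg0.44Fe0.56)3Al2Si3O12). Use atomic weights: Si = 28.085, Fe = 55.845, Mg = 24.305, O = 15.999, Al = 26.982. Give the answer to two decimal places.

11.83 wt%

Formula mass = 1.32×24.305 + 1.68×55.845 + 2×26.982 + 3×28.085 + 12×15.999 = 456.109 g/mol, of which 53.964 g is Al.
So Al makes up 53.964/456.109 = 0.1183 of the mass, i.e. 11.83%.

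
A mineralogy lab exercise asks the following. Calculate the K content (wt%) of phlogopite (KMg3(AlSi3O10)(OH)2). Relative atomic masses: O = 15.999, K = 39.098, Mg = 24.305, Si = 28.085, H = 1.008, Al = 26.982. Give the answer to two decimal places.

Formula mass = 1×39.098 + 3×24.305 + 1×26.982 + 3×28.085 + 12×15.999 + 2×1.008 = 417.254 g/mol, of which 39.098 g is K.
So K makes up 39.098/417.254 = 0.0937 of the mass, i.e. 9.37%.

9.37 wt%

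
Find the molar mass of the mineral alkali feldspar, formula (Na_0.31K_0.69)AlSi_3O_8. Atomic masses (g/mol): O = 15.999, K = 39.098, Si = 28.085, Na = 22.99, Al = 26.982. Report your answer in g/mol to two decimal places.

Na: 0.31 × 22.99 = 7.1269
K: 0.69 × 39.098 = 26.9776
Al: 1 × 26.982 = 26.9820
Si: 3 × 28.085 = 84.2550
O: 8 × 15.999 = 127.9920
Summing the contributions gives the formula mass.

273.33 g/mol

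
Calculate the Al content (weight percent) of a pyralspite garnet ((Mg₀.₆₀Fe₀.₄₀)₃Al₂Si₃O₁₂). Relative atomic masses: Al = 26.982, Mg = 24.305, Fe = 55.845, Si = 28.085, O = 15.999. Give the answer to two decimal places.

M((Mg₀.₆₀Fe₀.₄₀)₃Al₂Si₃O₁₂) = 440.970 g/mol.
Al contributes 2 × 26.982 = 53.964 g per mole.
53.964/440.970 = 0.1224 → 12.24%.

12.24 weight percent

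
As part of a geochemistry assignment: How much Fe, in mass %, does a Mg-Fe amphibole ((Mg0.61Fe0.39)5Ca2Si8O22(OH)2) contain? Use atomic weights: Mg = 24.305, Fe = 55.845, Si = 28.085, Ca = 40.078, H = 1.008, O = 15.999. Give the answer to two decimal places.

12.46 mass %

Formula mass = 3.05*24.305 + 1.95*55.845 + 2*40.078 + 8*28.085 + 24*15.999 + 2*1.008 = 873.856 g/mol, of which 108.898 g is Fe.
So Fe makes up 108.898/873.856 = 0.1246 of the mass, i.e. 12.46%.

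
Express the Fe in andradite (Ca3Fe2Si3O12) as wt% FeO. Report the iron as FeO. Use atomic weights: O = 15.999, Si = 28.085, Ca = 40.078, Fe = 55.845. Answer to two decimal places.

Molar mass of Ca3Fe2Si3O12 = 3×40.078 + 2×55.845 + 3×28.085 + 12×15.999 = 508.167 g/mol.
Each formula unit contains 2 Fe, equivalent to 2/1 = 2.0000 mol FeO.
M(FeO) = 1×55.845 + 1×15.999 = 71.844 g/mol.
Mass of FeO per formula unit = 2.0000 × 71.844 = 143.688 g.
FeO wt% = 143.688 / 508.167 × 100 = 28.28%.

28.28 wt%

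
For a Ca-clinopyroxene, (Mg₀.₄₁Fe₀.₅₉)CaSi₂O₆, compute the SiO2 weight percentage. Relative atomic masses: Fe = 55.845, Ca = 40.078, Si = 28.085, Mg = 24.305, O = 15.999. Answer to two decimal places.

M((Mg₀.₄₁Fe₀.₅₉)CaSi₂O₆) = 235.156 g/mol; M(SiO2) = 60.083 g/mol.
Moles SiO2 per formula unit = 2 Si ÷ 1 = 2.0000.
SiO2 fraction = (2.0000 × 60.083) / 235.156 = 120.166/235.156 = 0.5110.

51.10 wt%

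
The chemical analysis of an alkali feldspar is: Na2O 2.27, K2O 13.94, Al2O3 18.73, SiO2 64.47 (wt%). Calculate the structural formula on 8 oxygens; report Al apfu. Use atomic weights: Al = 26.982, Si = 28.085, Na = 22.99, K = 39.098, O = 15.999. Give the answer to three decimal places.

1.020 Al apfu

Na2O (M=61.979): mol = 0.03663; Na = 0.07326, O = 0.03663.
K2O (M=94.195): mol = 0.14799; K = 0.29598, O = 0.14799.
Al2O3 (M=101.961): mol = 0.18370; Al = 0.36740, O = 0.55110.
SiO2 (M=60.083): mol = 1.07302; Si = 1.07302, O = 2.14604.
ΣO = 2.88176; factor = 8/ΣO = 2.77608.
Al apfu = 0.36740 × 2.77608 = 1.020.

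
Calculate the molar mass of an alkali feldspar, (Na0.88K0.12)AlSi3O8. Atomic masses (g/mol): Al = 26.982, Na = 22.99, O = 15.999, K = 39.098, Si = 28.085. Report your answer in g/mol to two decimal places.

The formula mass is the sum 0.88×22.99 + 0.12×39.098 + 1×26.982 + 3×28.085 + 8×15.999.

264.15 g/mol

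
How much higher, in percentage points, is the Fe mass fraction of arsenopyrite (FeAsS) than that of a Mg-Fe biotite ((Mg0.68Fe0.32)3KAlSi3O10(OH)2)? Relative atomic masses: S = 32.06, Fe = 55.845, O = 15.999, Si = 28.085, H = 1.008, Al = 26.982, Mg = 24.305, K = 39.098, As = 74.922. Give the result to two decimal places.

Fe in FeAsS: molar mass 162.827 g/mol; 1×55.845 = 55.845 g → 34.30 wt%.
Fe in (Mg0.68Fe0.32)3KAlSi3O10(OH)2: molar mass 447.532 g/mol; 0.96×55.845 = 53.611 g → 11.98 wt%.
Difference = 34.30 − 11.98 = 22.32 percentage points.

22.32 percentage points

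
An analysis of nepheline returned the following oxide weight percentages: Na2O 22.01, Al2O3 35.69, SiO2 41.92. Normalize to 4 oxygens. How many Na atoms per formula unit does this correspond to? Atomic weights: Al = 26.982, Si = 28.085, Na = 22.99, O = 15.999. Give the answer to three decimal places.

Na2O (M=61.979): mol = 0.35512; Na = 0.71024, O = 0.35512.
Al2O3 (M=101.961): mol = 0.35004; Al = 0.70008, O = 1.05012.
SiO2 (M=60.083): mol = 0.69770; Si = 0.69770, O = 1.39540.
ΣO = 2.80064; factor = 4/ΣO = 1.42824.
Na apfu = 0.71024 × 1.42824 = 1.014.

1.014 Na apfu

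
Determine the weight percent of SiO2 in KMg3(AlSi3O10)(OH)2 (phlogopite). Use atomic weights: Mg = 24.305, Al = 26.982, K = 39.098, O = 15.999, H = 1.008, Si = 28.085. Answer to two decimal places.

Formula mass = 417.254 g/mol.
3 Si → 3.0000 mol SiO2 per formula unit; M(SiO2) = 60.083, so SiO2 mass = 180.249 g.
180.249/417.254 × 100 = 43.20 wt%.

43.20 wt%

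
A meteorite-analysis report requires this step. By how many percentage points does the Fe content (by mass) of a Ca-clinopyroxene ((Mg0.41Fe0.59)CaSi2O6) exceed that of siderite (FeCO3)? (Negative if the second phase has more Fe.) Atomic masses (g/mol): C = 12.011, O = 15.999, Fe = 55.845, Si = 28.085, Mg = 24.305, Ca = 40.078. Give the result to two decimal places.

M((Mg0.41Fe0.59)CaSi2O6) = 235.156 g/mol, so wt% Fe = 32.949/235.156 × 100 = 14.01%.
M(FeCO3) = 115.853 g/mol, so wt% Fe = 55.845/115.853 × 100 = 48.20%.
14.01 − 48.20 = -34.19 pp.

-34.19 percentage points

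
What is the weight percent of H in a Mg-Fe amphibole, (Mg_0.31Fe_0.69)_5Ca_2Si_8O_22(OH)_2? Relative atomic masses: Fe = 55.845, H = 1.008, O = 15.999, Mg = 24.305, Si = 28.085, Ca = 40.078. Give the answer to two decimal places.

Formula mass = 1.55*24.305 + 3.45*55.845 + 2*40.078 + 8*28.085 + 24*15.999 + 2*1.008 = 921.166 g/mol, of which 2.016 g is H.
So H makes up 2.016/921.166 = 0.0022 of the mass, i.e. 0.22%.

0.22 mass %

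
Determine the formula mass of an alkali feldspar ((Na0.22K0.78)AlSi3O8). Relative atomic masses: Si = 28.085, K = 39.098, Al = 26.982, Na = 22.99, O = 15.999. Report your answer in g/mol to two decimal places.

Na: 0.22 × 22.99 = 5.0578
K: 0.78 × 39.098 = 30.4964
Al: 1 × 26.982 = 26.9820
Si: 3 × 28.085 = 84.2550
O: 8 × 15.999 = 127.9920
Summing the contributions gives the formula mass.

274.78 g/mol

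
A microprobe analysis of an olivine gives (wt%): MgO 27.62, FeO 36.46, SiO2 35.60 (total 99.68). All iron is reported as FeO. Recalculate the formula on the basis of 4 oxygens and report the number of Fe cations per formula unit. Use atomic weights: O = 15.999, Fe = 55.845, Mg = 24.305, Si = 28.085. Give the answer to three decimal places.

MgO: 27.62/40.304 = 0.68529 mol → 0.68529 mol Mg, 0.68529 mol O.
FeO: 36.46/71.844 = 0.50749 mol → 0.50749 mol Fe, 0.50749 mol O.
SiO2: 35.60/60.083 = 0.59251 mol → 0.59251 mol Si, 1.18502 mol O.
Total oxygen = 2.37780 mol. Normalization factor = 4/2.37780 = 1.68223.
Fe per 4 O = 0.50749 × 1.68223 = 0.854.

0.854 Fe apfu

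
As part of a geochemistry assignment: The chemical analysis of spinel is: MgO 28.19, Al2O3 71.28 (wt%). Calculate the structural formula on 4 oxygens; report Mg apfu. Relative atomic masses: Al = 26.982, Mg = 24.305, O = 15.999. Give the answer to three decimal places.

MgO: 28.19/40.304 = 0.69943 mol → 0.69943 mol Mg, 0.69943 mol O.
Al2O3: 71.28/101.961 = 0.69909 mol → 1.39818 mol Al, 2.09727 mol O.
Total oxygen = 2.79670 mol. Normalization factor = 4/2.79670 = 1.43026.
Mg per 4 O = 0.69943 × 1.43026 = 1.000.

1.000 Mg apfu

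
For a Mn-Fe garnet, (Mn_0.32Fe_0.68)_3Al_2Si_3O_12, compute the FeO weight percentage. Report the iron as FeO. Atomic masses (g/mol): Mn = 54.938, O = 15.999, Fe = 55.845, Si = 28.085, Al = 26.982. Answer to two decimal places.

Molar mass of (Mn_0.32Fe_0.68)_3Al_2Si_3O_12 = 0.96*54.938 + 2.04*55.845 + 2*26.982 + 3*28.085 + 12*15.999 = 496.871 g/mol.
Each formula unit contains 2.04 Fe, equivalent to 2.04/1 = 2.0400 mol FeO.
M(FeO) = 1×55.845 + 1×15.999 = 71.844 g/mol.
Mass of FeO per formula unit = 2.0400 × 71.844 = 146.562 g.
FeO wt% = 146.562 / 496.871 × 100 = 29.50%.

29.50 wt%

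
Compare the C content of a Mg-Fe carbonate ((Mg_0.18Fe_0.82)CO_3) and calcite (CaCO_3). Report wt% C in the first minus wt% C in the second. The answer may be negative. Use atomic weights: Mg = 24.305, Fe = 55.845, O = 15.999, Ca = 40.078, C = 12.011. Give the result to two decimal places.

-1.10 percentage points

M((Mg_0.18Fe_0.82)CO_3) = 110.176 g/mol, so wt% C = 12.011/110.176 × 100 = 10.90%.
M(CaCO_3) = 100.086 g/mol, so wt% C = 12.011/100.086 × 100 = 12.00%.
10.90 − 12.00 = -1.10 pp.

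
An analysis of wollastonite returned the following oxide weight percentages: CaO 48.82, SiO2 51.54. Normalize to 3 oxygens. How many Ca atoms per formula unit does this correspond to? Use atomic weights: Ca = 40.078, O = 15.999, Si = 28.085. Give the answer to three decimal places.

48.82 wt% CaO ÷ 56.077 g/mol = 0.87059 mol, giving 0.87059 Ca and 0.87059 O.
51.54 wt% SiO2 ÷ 60.083 g/mol = 0.85781 mol, giving 0.85781 Si and 1.71562 O.
Oxygen sums to 2.58621; scaling by 3/2.58621 = 1.16000 puts the formula on 3 O.
Ca: 0.87059 × 1.16000 = 1.010 atoms per formula unit.

1.010 Ca apfu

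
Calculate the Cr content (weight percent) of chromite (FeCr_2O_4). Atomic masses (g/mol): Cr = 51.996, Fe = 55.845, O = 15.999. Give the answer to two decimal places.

46.46 weight percent

Formula mass = 1×55.845 + 2×51.996 + 4×15.999 = 223.833 g/mol, of which 103.992 g is Cr.
So Cr makes up 103.992/223.833 = 0.4646 of the mass, i.e. 46.46%.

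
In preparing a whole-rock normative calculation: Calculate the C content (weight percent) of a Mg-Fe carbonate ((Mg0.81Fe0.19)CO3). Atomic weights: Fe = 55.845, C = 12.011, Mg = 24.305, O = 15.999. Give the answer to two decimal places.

13.30 weight percent

Formula mass = 0.81×24.305 + 0.19×55.845 + 1×12.011 + 3×15.999 = 90.306 g/mol, of which 12.011 g is C.
So C makes up 12.011/90.306 = 0.1330 of the mass, i.e. 13.30%.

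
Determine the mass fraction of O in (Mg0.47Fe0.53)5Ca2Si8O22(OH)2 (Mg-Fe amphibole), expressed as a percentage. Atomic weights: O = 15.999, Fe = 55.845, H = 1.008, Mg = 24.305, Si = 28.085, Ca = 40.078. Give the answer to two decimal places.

42.86 mass %

Molar mass of (Mg0.47Fe0.53)5Ca2Si8O22(OH)2: 2.35*24.305 + 2.65*55.845 + 2*40.078 + 8*28.085 + 24*15.999 + 2*1.008 = 895.934 g/mol.
Mass of O per formula unit: 24 × 15.999 = 383.976 g.
Weight fraction O = 383.976 / 895.934 = 0.4286.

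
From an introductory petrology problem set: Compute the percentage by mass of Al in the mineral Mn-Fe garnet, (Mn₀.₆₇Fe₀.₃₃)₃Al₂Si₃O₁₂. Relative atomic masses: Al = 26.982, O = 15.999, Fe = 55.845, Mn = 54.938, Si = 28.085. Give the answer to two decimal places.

10.88 wt%

Formula mass = 2.01×54.938 + 0.99×55.845 + 2×26.982 + 3×28.085 + 12×15.999 = 495.919 g/mol, of which 53.964 g is Al.
So Al makes up 53.964/495.919 = 0.1088 of the mass, i.e. 10.88%.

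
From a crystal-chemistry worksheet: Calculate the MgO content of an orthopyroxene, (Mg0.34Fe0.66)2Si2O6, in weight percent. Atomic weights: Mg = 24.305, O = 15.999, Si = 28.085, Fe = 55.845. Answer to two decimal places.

Formula mass = 242.407 g/mol.
0.68 Mg → 0.6800 mol MgO per formula unit; M(MgO) = 40.304, so MgO mass = 27.407 g.
27.407/242.407 × 100 = 11.31 wt%.

11.31 wt%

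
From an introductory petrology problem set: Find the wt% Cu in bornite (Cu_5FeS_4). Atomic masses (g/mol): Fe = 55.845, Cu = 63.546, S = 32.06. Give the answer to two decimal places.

Formula mass = 5*63.546 + 1*55.845 + 4*32.06 = 501.815 g/mol, of which 317.730 g is Cu.
So Cu makes up 317.730/501.815 = 0.6332 of the mass, i.e. 63.32%.

63.32 mass %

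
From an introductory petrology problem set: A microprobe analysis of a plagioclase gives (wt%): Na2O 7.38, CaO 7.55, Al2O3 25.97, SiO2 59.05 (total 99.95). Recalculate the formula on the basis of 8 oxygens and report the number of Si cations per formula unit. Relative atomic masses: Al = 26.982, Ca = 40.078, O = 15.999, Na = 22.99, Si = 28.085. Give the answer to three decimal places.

Na2O: 7.38/61.979 = 0.11907 mol → 0.23814 mol Na, 0.11907 mol O.
CaO: 7.55/56.077 = 0.13464 mol → 0.13464 mol Ca, 0.13464 mol O.
Al2O3: 25.97/101.961 = 0.25471 mol → 0.50942 mol Al, 0.76413 mol O.
SiO2: 59.05/60.083 = 0.98281 mol → 0.98281 mol Si, 1.96562 mol O.
Total oxygen = 2.98346 mol. Normalization factor = 8/2.98346 = 2.68145.
Si per 8 O = 0.98281 × 2.68145 = 2.635.

2.635 Si apfu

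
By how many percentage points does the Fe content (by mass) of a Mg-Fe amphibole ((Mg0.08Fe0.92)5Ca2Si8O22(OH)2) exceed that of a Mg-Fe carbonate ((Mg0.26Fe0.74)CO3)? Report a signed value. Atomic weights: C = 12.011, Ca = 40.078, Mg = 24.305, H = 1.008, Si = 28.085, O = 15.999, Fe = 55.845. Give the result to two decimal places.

M((Mg0.08Fe0.92)5Ca2Si8O22(OH)2) = 957.437 g/mol, so wt% Fe = 256.887/957.437 × 100 = 26.83%.
M((Mg0.26Fe0.74)CO3) = 107.653 g/mol, so wt% Fe = 41.325/107.653 × 100 = 38.39%.
26.83 − 38.39 = -11.56 pp.

-11.56 percentage points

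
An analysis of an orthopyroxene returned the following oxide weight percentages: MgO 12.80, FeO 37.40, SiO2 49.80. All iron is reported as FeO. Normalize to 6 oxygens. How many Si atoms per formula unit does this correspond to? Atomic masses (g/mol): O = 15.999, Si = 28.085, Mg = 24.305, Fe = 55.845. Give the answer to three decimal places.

12.80 wt% MgO ÷ 40.304 g/mol = 0.31759 mol, giving 0.31759 Mg and 0.31759 O.
37.40 wt% FeO ÷ 71.844 g/mol = 0.52057 mol, giving 0.52057 Fe and 0.52057 O.
49.80 wt% SiO2 ÷ 60.083 g/mol = 0.82885 mol, giving 0.82885 Si and 1.65770 O.
Oxygen sums to 2.49586; scaling by 6/2.49586 = 2.40398 puts the formula on 6 O.
Si: 0.82885 × 2.40398 = 1.993 atoms per formula unit.

1.993 Si apfu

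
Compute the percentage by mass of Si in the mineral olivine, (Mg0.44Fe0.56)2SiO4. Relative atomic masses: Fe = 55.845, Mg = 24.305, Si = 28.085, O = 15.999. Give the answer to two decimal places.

M((Mg0.44Fe0.56)2SiO4) = 176.016 g/mol.
Si contributes 1 × 28.085 = 28.085 g per mole.
28.085/176.016 = 0.1596 → 15.96%.

15.96 wt%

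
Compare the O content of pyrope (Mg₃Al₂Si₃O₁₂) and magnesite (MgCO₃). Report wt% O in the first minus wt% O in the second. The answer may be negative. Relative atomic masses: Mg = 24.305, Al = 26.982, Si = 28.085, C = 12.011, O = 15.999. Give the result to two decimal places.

M(Mg₃Al₂Si₃O₁₂) = 403.122 g/mol, so wt% O = 191.988/403.122 × 100 = 47.63%.
M(MgCO₃) = 84.313 g/mol, so wt% O = 47.997/84.313 × 100 = 56.93%.
47.63 − 56.93 = -9.30 pp.

-9.30 percentage points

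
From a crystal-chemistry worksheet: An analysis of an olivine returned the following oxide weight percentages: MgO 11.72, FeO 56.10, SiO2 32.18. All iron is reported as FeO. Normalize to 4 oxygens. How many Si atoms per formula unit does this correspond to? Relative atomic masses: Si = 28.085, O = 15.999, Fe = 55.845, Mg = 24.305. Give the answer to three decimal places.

MgO (M=40.304): mol = 0.29079; Mg = 0.29079, O = 0.29079.
FeO (M=71.844): mol = 0.78086; Fe = 0.78086, O = 0.78086.
SiO2 (M=60.083): mol = 0.53559; Si = 0.53559, O = 1.07118.
ΣO = 2.14283; factor = 4/ΣO = 1.86669.
Si apfu = 0.53559 × 1.86669 = 1.000.

1.000 Si apfu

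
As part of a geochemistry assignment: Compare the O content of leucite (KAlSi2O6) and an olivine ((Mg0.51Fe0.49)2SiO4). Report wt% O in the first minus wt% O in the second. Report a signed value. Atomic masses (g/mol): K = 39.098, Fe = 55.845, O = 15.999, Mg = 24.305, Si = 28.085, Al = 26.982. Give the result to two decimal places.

6.69 percentage points

O in KAlSi2O6: molar mass 218.244 g/mol; 6×15.999 = 95.994 g → 43.98 wt%.
O in (Mg0.51Fe0.49)2SiO4: molar mass 171.600 g/mol; 4×15.999 = 63.996 g → 37.29 wt%.
Difference = 43.98 − 37.29 = 6.69 percentage points.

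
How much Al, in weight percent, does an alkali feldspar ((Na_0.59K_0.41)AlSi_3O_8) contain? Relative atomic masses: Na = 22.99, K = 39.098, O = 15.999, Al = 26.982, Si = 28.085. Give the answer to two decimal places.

Molar mass of (Na_0.59K_0.41)AlSi_3O_8: 0.59*22.99 + 0.41*39.098 + 1*26.982 + 3*28.085 + 8*15.999 = 268.823 g/mol.
Mass of Al per formula unit: 1 × 26.982 = 26.982 g.
Weight fraction Al = 26.982 / 268.823 = 0.1004.

10.04 weight percent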